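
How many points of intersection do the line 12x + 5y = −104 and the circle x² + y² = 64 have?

Substituting the line into the circle gives 169x² + 2496x + 9216 = 0.
Discriminant = (2496)² − 4·169·(9216) = 0.
A repeated root: the line is tangent.

1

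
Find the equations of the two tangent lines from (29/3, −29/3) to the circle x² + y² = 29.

2x + 5y = −29 and 5x + 2y = 29

Let a tangent through (29/3, −29/3) have slope m. Its distance from (0, 0) must equal √29:
[m·(−29/3) − (29/3)]² = 29(m² + 1)
10m² + 29m + 10 = 0, so m = −2/5 or m = −5/2.
Through (29/3, −29/3) these give 2x + 5y = −29 and 5x + 2y = 29.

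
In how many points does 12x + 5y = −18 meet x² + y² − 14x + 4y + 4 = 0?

Substituting the line into the circle gives 169x² − 158x + 64 = 0.
Δ = 24964 − 43264 = −18300.
No real roots: the line does not meet the circle.

0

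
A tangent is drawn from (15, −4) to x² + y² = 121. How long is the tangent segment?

2√30

With centre O = (0, 0), |OP|² = 241 and r² = 121.
Power of the point: PT² = |PO|² − r² = 120, so PT = 2√30.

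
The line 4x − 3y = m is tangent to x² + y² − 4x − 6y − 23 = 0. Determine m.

m = −31 or m = 29

The line touches the circle iff its distance from (2, 3) is 6:
|4·2 − 3·3 − m| / √25 = 6
|m − (−1)| = 6·5, so m = 29 or m = −31.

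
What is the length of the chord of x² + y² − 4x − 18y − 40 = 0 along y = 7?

22

Substitute y = 7:
x² − 4x − 117 = 0
x = 13 or x = −9, giving (13, 7) and (−9, 7).
Chord length = distance between (13, 7) and (−9, 7) = √484 = 22.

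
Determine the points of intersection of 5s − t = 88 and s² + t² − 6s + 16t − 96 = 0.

Substitute t = 5s − 88:
26s² − 806s + 6240 = 0  ⟹  s² − 31s + 240 = 0
s = 16 or s = 15, giving (16, −8) and (15, −13).

(15, −13) and (16, −8)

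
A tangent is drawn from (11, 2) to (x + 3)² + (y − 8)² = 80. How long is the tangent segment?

2√38

With centre O = (−3, 8), |OP|² = 232 and r² = 80.
By the tangent–radius right angle, tangent length = √(|PO|² − r²) = √152 = 2√38.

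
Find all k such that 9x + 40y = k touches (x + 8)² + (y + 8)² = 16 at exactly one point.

The line touches the circle iff its distance from (−8, −8) is 4:
|9·(−8) + 40·(−8) − k| / √1681 = 4
|k − (−392)| = 4·41, so k = −228 or k = −556.

k = −556 or k = −228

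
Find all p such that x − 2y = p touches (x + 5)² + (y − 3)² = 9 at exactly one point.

p = −11 ± 3√5

Tangency holds when the distance from the centre (−5, 3) to the line equals the radius 3:
|1·(−5) − 2·3 − p| / √5 = 3
|p − (−11)| = 3√5.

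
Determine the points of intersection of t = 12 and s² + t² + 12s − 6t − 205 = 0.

(−19, 12) and (7, 12)

From the line, t = 12. Substituting:
s² + 12s − 133 = 0
s = 7 or s = −19, giving (7, 12) and (−19, 12).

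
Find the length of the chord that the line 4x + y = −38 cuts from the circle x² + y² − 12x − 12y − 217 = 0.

The distance from (6, 6) to the line is 68/√17, and r² = 289.
Chord = 2√(r² − d²) = 2·√(17) = 2√17.

2√17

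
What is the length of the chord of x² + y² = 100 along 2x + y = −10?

8√5

Centre (0, 0), r² = 100. Perpendicular distance d from centre to line = |10| / √5 = 10/√5.
Half the chord is √(r² − d²) = √(80), so the full chord is 8√5.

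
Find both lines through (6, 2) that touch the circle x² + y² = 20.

Let a tangent through (6, 2) have slope m. Its distance from (0, 0) must equal 2√5:
(−6m − (−2))² = 20(m² + 1)
2m² − 3m − 2 = 0, so m = 2 or m = −1/2.
With m = 2: 2x − y = 10. With m = −1/2: x + 2y = 10.

2x − y = 10 and x + 2y = 10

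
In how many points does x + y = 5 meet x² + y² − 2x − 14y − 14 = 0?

2

Substituting the line into the circle gives 2x² + 2x − 59 = 0.
Discriminant = (2)² − 4·2·(−59) = 476 > 0.
Two real roots: the line is a secant.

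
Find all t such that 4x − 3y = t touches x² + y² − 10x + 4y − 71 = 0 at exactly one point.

Tangency holds when the distance from the centre (5, −2) to the line equals the radius 10:
|4·5 − 3·(−2) − t| / √25 = 10
|t − (26)| = 10·5, so t = 76 or t = −24.

t = −24 or t = 76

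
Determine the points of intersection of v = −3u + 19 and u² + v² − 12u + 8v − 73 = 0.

From the line, v = −3u + 19. Substituting:
10u² − 150u + 440 = 0  ⟹  u² − 15u + 44 = 0
u = 11 or u = 4, giving (11, −14) and (4, 7).

(4, 7) and (11, −14)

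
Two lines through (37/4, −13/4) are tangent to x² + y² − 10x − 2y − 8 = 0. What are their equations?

A line y − (−13/4) = m(x − (37/4)) is tangent when its distance from (5, 1) is √34:
[m·(−17/4) − (17/4)]² = 34(m² + 1)
15m² − 34m + 15 = 0, so m = 5/3 or m = 3/5.
With m = 5/3: 5x − 3y = 56. With m = 3/5: 3x − 5y = 44.

5x − 3y = 56 and 3x − 5y = 44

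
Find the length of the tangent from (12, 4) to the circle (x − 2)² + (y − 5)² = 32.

√69

The centre is (2, 5) and r = 4√2. The square of the distance from P to the centre is 100 + 1 = 101.
By the tangent–radius right angle, tangent length = √(|PO|² − r²) = √69.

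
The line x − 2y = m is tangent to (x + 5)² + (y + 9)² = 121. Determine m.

For a tangent, require d(centre, line) = r = 11.
|1·(−5) − 2·(−9) − m| / √5 = 11
|m − (13)| = 11√5.

m = 13 ± 11√5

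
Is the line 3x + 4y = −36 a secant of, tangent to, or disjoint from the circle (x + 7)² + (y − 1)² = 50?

Substituting the line into the circle gives 25x² + 464x + 1584 = 0.
Discriminant = (464)² − 4·25·(1584) = 56896 > 0.
Two real roots: the line is a secant.

secant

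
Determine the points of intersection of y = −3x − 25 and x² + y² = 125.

(−10, 5) and (−5, −10)

Substitute y = −3x − 25:
10x² + 150x + 500 = 0  ⟹  x² + 15x + 50 = 0
x = −5 or x = −10, giving (−5, −10) and (−10, 5).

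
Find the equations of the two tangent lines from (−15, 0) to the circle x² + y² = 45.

x − 2y = −15 and x + 2y = −15

Let a tangent through (−15, 0) have slope m. Its distance from (0, 0) must equal 3√5:
(15m − (0))² = 45(m² + 1)
4m² − 1 = 0, so m = 1/2 or m = −1/2.
With m = 1/2: x − 2y = −15. With m = −1/2: x + 2y = −15.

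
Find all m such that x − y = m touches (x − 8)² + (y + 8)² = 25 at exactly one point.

Tangency holds when the distance from the centre (8, −8) to the line equals the radius 5:
|1·8 − 1·(−8) − m| / √2 = 5
|m − (16)| = 5√2.

m = 16 ± 5√2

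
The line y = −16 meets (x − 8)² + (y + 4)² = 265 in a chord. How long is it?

22

From the line, y = −16. Substituting:
x² − 16x − 57 = 0
x = 19 or x = −3, giving (19, −16) and (−3, −16).
Chord length = distance between (19, −16) and (−3, −16) = √484 = 22.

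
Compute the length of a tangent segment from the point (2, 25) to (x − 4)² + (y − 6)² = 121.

The centre is (4, 6) and r = 11. The square of the distance from P to the centre is 4 + 361 = 365.
The tangent meets the radius at right angles, so tangent² = |PO|² − r² = 365 − 121 = 244.

2√61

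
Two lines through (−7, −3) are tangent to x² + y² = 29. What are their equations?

Write the tangent as mx − y + (−3 − m·(−7)) = 0 and set its distance from the centre to √29:
(7m − (3))² = 29(m² + 1)
10m² − 21m − 10 = 0, so m = 5/2 or m = −2/5.
With m = 5/2: 5x − 2y = −29. With m = −2/5: 2x + 5y = −29.

5x − 2y = −29 and 2x + 5y = −29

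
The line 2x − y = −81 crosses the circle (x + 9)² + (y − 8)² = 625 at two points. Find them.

Express y = 2x + 81 and substitute into the circle:
5x² + 310x + 4785 = 0  ⟹  x² + 62x + 957 = 0
x = −29 or x = −33, giving (−29, 23) and (−33, 15).

(−33, 15) and (−29, 23)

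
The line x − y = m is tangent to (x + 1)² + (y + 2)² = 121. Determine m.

The line touches the circle iff its distance from (−1, −2) is 11:
|1·(−1) − 1·(−2) − m| / √2 = 11
|m − (1)| = 11√2.

m = 1 ± 11√2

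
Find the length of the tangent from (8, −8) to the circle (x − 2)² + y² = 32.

2√17

Centre (2, 0), r² = 32. |PO|² = (6)² + (−8)² = 100.
The tangent meets the radius at right angles, so tangent² = |PO|² − r² = 100 − 32 = 68.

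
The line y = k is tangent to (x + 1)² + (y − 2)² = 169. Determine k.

The line touches the circle iff its distance from (−1, 2) is 13:
|0·(−1) + 1·2 − k| / √1 = 13
|k − (2)| = 13, so k = 15 or k = −11.

k = −11 or k = 15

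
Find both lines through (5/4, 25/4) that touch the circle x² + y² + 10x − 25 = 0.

Write the tangent as mx − y + (25/4 − m·(5/4)) = 0 and set its distance from the centre to 5√2:
[m·(−25/4) − (−25/4)]² = 50(m² + 1)
7m² + 50m + 7 = 0, so m = −7 or m = −1/7.
Through (5/4, 25/4) these give 7x + y = 15 and x + 7y = 45.

7x + y = 15 and x + 7y = 45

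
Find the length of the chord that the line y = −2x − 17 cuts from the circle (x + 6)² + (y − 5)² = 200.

12√5

Centre (−6, 5), r² = 200. Perpendicular distance d from centre to line = |10| / √5 = 10/√5.
Half the chord is √(r² − d²) = √(180), so the full chord is 12√5.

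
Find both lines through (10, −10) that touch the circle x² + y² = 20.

Write the tangent as mx − y + (−10 − m·(10)) = 0 and set its distance from the centre to 2√5:
(−10m − (10))² = 20(m² + 1)
2m² + 5m + 2 = 0, so m = −2 or m = −1/2.
With m = −2: 2x + y = 10. With m = −1/2: x + 2y = −10.

2x + y = 10 and x + 2y = −10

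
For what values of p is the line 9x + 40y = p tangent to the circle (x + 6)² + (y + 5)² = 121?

For a tangent, require d(centre, line) = r = 11.
|9·(−6) + 40·(−5) − p| / √1681 = 11
|p − (−254)| = 11·41, so p = 197 or p = −705.

p = −705 or p = 197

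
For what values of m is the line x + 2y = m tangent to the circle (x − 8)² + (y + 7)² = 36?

Tangency holds when the distance from the centre (8, −7) to the line equals the radius 6:
|1·8 + 2·(−7) − m| / √5 = 6
|m − (−6)| = 6√5.

m = −6 ± 6√5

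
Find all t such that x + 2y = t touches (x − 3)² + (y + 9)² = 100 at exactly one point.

t = −15 ± 10√5

Tangency holds when the distance from the centre (3, −9) to the line equals the radius 10:
|1·3 + 2·(−9) − t| / √5 = 10
|t − (−15)| = 10√5.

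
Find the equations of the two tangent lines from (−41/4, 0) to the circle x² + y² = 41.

4x + 5y = −41 and 4x − 5y = −41

A line y − (0) = m(x − (−41/4)) is tangent when its distance from (0, 0) is √41:
(41/4m − (0))² = 41(m² + 1)
25m² − 16 = 0, so m = −4/5 or m = 4/5.
With m = −4/5: 4x + 5y = −41. With m = 4/5: 4x − 5y = −41.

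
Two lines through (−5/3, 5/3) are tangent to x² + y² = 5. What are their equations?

2x − y = −5 and x − 2y = −5

Write the tangent as mx − y + (5/3 − m·(−5/3)) = 0 and set its distance from the centre to √5:
(5/3m − (−5/3))² = 5(m² + 1)
2m² − 5m + 2 = 0, so m = 2 or m = 1/2.
With m = 2: 2x − y = −5. With m = 1/2: x − 2y = −5.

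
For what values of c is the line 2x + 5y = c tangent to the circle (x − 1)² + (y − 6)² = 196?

Tangency holds when the distance from the centre (1, 6) to the line equals the radius 14:
|2·1 + 5·6 − c| / √29 = 14
|c − (32)| = 14√29.

c = 32 ± 14√29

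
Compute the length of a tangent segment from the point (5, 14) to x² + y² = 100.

11

Centre (0, 0), r² = 100. |PO|² = (5)² + (14)² = 221.
The tangent meets the radius at right angles, so tangent² = |PO|² − r² = 221 − 100 = 121.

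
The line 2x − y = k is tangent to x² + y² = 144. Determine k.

k = ±12√5

Tangency holds when the distance from the centre (0, 0) to the line equals the radius 12:
|2·0 − 1·0 − k| / √5 = 12
|k| = 12√5.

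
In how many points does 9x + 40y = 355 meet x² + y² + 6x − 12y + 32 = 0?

2

Centre (−3, 6), r² = 13. Distance² from centre to line = (−142)²/1681 = 20164/1681.
Since d² < r², the line cuts the circle twice.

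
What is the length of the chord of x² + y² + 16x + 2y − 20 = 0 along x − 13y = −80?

√170

Centre (−8, −1), r² = 85. Perpendicular distance d from centre to line = |85| / √170 = 85/√170.
Half the chord is √(r² − d²) = √(85/2), so the full chord is √170.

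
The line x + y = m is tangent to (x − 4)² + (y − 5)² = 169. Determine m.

Tangency holds when the distance from the centre (4, 5) to the line equals the radius 13:
|1·4 + 1·5 − m| / √2 = 13
|m − (9)| = 13√2.

m = 9 ± 13√2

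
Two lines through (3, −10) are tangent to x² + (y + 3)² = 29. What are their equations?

Let a tangent through (3, −10) have slope m. Its distance from (0, −3) must equal √29:
(−3m − (7))² = 29(m² + 1)
10m² − 21m − 10 = 0, so m = −2/5 or m = 5/2.
With m = −2/5: 2x + 5y = −44. With m = 5/2: 5x − 2y = 35.

2x + 5y = −44 and 5x − 2y = 35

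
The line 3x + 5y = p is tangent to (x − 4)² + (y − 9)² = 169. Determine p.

Tangency holds when the distance from the centre (4, 9) to the line equals the radius 13:
|3·4 + 5·9 − p| / √34 = 13
|p − (57)| = 13√34.

p = 57 ± 13√34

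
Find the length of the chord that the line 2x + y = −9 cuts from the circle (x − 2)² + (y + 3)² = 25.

2√5

Express y = −2x − 9 and substitute into the circle:
5x² + 20x + 15 = 0  ⟹  x² + 4x + 3 = 0
x = −1 or x = −3, giving (−1, −7) and (−3, −3).
|(−1, −7) − (−3, −3)| = √((2)² + (−4)²) = 2√5.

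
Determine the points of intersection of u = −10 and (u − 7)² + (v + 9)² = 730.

(−10, −30) and (−10, 12)

The line gives u = −10. Substituting into the circle:
v² + 18v − 360 = 0
v = 12 or v = −30, giving (−10, 12) and (−10, −30).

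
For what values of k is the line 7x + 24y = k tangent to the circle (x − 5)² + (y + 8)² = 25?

Tangency holds when the distance from the centre (5, −8) to the line equals the radius 5:
|7·5 + 24·(−8) − k| / √625 = 5
|k − (−157)| = 5·25, so k = −32 or k = −282.

k = −282 or k = −32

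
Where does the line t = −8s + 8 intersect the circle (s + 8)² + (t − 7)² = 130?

Substitute t = −8s + 8:
65s² − 65 = 0  ⟹  s² − 1 = 0
s = 1 or s = −1, giving (1, 0) and (−1, 16).

(−1, 16) and (1, 0)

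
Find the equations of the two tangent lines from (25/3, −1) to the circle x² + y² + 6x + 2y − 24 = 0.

Let a tangent through (25/3, −1) have slope m. Its distance from (−3, −1) must equal √34:
[m·(−34/3) − (0)]² = 34(m² + 1)
25m² − 9 = 0, so m = 3/5 or m = −3/5.
Through (25/3, −1) these give 3x − 5y = 30 and 3x + 5y = 20.

3x − 5y = 30 and 3x + 5y = 20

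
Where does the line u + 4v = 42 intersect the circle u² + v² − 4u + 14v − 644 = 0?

Express v = (42 − u)/4 and substitute into the circle:
17u² − 204u − 6188 = 0  ⟹  u² − 12u − 364 = 0
u = 26 or u = −14, giving (26, 4) and (−14, 14).

(−14, 14) and (26, 4)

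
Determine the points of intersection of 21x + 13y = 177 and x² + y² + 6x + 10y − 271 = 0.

(1, 12) and (14, −9)

Substitute y = (177 − 21x)/13:
610x² − 9150x + 8540 = 0  ⟹  x² − 15x + 14 = 0
x = 14 or x = 1, giving (14, −9) and (1, 12).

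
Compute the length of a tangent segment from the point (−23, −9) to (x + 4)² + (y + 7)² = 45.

8√5

With centre O = (−4, −7), |OP|² = 365 and r² = 45.
Power of the point: PT² = |PO|² − r² = 320, so PT = 8√5.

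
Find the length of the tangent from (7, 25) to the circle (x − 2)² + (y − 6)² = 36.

Centre (2, 6), r² = 36. |PO|² = (5)² + (19)² = 386.
By the tangent–radius right angle, tangent length = √(|PO|² − r²) = √350 = 5√14.

5√14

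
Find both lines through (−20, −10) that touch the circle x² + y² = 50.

Let a tangent through (−20, −10) have slope m. Its distance from (0, 0) must equal 5√2:
(20m − (10))² = 50(m² + 1)
7m² − 8m + 1 = 0, so m = 1/7 or m = 1.
Through (−20, −10) these give x − 7y = 50 and x − y = −10.

x − 7y = 50 and x − y = −10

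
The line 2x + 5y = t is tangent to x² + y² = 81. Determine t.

t = ±9√29

The line touches the circle iff its distance from (0, 0) is 9:
|2·0 + 5·0 − t| / √29 = 9
|t| = 9√29.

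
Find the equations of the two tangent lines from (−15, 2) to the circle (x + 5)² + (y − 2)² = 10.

Write the tangent as mx − y + (2 − m·(−15)) = 0 and set its distance from the centre to √10:
[m·(10) − (0)]² = 10(m² + 1)
9m² − 1 = 0, so m = −1/3 or m = 1/3.
Through (−15, 2) these give x + 3y = −9 and x − 3y = −21.

x + 3y = −9 and x − 3y = −21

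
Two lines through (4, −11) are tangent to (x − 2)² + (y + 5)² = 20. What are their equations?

A line y − (−11) = m(x − (4)) is tangent when its distance from (2, −5) is 2√5:
[m·(−2) − (6)]² = 20(m² + 1)
2m² − 3m − 2 = 0, so m = 2 or m = −1/2.
With m = 2: 2x − y = 19. With m = −1/2: x + 2y = −18.

2x − y = 19 and x + 2y = −18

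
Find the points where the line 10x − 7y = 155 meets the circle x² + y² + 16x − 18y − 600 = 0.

Substitute y = (−155 + 10x)/7:
149x² − 3576x + 14155 = 0  ⟹  x² − 24x + 95 = 0
x = 19 or x = 5, giving (19, 5) and (5, −15).

(5, −15) and (19, 5)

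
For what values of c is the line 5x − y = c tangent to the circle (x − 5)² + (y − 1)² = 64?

c = 24 ± 8√26

For a tangent, require d(centre, line) = r = 8.
|5·5 − 1·1 − c| / √26 = 8
|c − (24)| = 8√26.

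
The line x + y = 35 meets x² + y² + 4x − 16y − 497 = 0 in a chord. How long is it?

From the line, y = −x + 35. Substituting:
2x² − 50x + 168 = 0  ⟹  x² − 25x + 84 = 0
x = 21 or x = 4, giving (21, 14) and (4, 31).
|(21, 14) − (4, 31)| = √((17)² + (−17)²) = 17√2.

17√2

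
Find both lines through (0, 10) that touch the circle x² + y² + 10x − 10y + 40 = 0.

Let a tangent through (0, 10) have slope m. Its distance from (−5, 5) must equal √10:
(−5m − (−5))² = 10(m² + 1)
3m² − 10m + 3 = 0, so m = 3 or m = 1/3.
With m = 3: 3x − y = −10. With m = 1/3: x − 3y = −30.

3x − y = −10 and x − 3y = −30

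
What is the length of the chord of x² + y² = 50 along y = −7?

2

From the line, y = −7. Substituting:
x² − 1 = 0
x = 1 or x = −1, giving (1, −7) and (−1, −7).
Chord length = distance between (1, −7) and (−1, −7) = √4 = 2.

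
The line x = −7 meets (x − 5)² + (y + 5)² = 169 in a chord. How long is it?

10

The distance from (5, −5) to the line is 12, and r² = 169.
Half the chord is √(r² − d²) = √(25), so the full chord is 10.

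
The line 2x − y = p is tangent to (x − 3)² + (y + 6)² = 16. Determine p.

p = 12 ± 4√5

For a tangent, require d(centre, line) = r = 4.
|2·3 − 1·(−6) − p| / √5 = 4
|p − (12)| = 4√5.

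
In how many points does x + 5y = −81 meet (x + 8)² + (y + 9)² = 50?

Centre (−8, −9), r² = 50. Distance² from centre to line = (28)²/26 = 392/13.
Since d² < r², the line cuts the circle twice.

2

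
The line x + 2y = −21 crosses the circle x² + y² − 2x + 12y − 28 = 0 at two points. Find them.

Substitute y = (−21 − x)/2:
5x² + 10x − 175 = 0  ⟹  x² + 2x − 35 = 0
x = 5 or x = −7, giving (5, −13) and (−7, −7).

(−7, −7) and (5, −13)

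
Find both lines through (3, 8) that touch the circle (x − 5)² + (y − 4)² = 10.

Write the tangent as mx − y + (8 − m·(3)) = 0 and set its distance from the centre to √10:
[m·(2) − (−4)]² = 10(m² + 1)
3m² − 8m − 3 = 0, so m = 3 or m = −1/3.
With m = 3: 3x − y = 1. With m = −1/3: x + 3y = 27.

3x − y = 1 and x + 3y = 27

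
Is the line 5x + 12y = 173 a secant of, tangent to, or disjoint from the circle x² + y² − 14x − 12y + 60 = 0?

disjoint

d² = (5·7 + 12·6 − (173))²/169 = 4356/169; r² = 25.
Since d² > r², the line lies outside the circle.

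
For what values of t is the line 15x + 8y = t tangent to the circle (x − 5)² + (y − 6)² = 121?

For a tangent, require d(centre, line) = r = 11.
|15·5 + 8·6 − t| / √289 = 11
|t − (123)| = 11·17, so t = 310 or t = −64.

t = −64 or t = 310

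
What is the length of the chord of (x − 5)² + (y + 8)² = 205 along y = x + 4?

11√2

Substitute y = x + 4:
2x² + 14x − 36 = 0  ⟹  x² + 7x − 18 = 0
x = 2 or x = −9, giving (2, 6) and (−9, −5).
|(2, 6) − (−9, −5)| = √((11)² + (11)²) = 11√2.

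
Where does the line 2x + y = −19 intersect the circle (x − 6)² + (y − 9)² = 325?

(−11, 3) and (−9, −1)

Substitute y = −2x − 19:
5x² + 100x + 495 = 0  ⟹  x² + 20x + 99 = 0
x = −9 or x = −11, giving (−9, −1) and (−11, 3).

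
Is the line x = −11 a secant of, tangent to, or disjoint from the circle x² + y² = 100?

disjoint

d² = (1·0 + 0·0 − (−11))² = 121; r² = 100.
Since d² > r², the line lies outside the circle.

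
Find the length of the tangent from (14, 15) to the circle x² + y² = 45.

With centre O = (0, 0), |OP|² = 421 and r² = 45.
By the tangent–radius right angle, tangent length = √(|PO|² − r²) = √376 = 2√94.

2√94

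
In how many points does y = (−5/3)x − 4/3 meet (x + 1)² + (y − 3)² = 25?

Substituting the line into the circle gives 34x² + 148x − 47 = 0.
Discriminant = (148)² − 4·34·(−47) = 28296 > 0.
Two real roots: the line is a secant.

2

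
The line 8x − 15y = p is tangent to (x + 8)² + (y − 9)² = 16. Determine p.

The line touches the circle iff its distance from (−8, 9) is 4:
|8·(−8) − 15·9 − p| / √289 = 4
|p − (−199)| = 4·17, so p = −131 or p = −267.

p = −267 or p = −131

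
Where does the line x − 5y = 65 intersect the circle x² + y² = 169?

From the line, y = (−65 + x)/5. Substituting:
26x² − 130x = 0  ⟹  x² − 5x = 0
x = 5 or x = 0, giving (5, −12) and (0, −13).

(0, −13) and (5, −12)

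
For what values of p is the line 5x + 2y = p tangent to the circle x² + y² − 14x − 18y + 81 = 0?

p = 53 ± 7√29

The line touches the circle iff its distance from (7, 9) is 7:
|5·7 + 2·9 − p| / √29 = 7
|p − (53)| = 7√29.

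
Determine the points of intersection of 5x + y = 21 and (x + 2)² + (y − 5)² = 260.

From the line, y = −5x + 21. Substituting:
26x² − 156x = 0  ⟹  x² − 6x = 0
x = 6 or x = 0, giving (6, −9) and (0, 21).

(0, 21) and (6, −9)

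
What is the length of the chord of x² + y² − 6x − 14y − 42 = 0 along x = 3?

The line gives x = 3. Substituting into the circle:
y² − 14y − 51 = 0
y = 17 or y = −3, giving (3, 17) and (3, −3).
Chord length = distance between (3, 17) and (3, −3) = √400 = 20.

20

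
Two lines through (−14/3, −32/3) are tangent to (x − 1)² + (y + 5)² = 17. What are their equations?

4x − y = −8 and x − 4y = 38

Let a tangent through (−14/3, −32/3) have slope m. Its distance from (1, −5) must equal √17:
[m·(17/3) − (17/3)]² = 17(m² + 1)
4m² − 17m + 4 = 0, so m = 4 or m = 1/4.
With m = 4: 4x − y = −8. With m = 1/4: x − 4y = 38.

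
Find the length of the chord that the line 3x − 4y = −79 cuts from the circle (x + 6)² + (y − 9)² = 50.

10

From the line, y = (79 + 3x)/4. Substituting:
25x² + 450x + 1625 = 0  ⟹  x² + 18x + 65 = 0
x = −5 or x = −13, giving (−5, 16) and (−13, 10).
Chord length = distance between (−5, 16) and (−13, 10) = √100 = 10.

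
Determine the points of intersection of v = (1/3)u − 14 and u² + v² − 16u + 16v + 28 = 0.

From the line, v = (−42 + u)/3. Substituting:
10u² − 180u = 0  ⟹  u² − 18u = 0
u = 18 or u = 0, giving (18, −8) and (0, −14).

(0, −14) and (18, −8)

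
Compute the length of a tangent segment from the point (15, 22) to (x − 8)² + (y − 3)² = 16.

With centre O = (8, 3), |OP|² = 410 and r² = 16.
By the tangent–radius right angle, tangent length = √(|PO|² − r²) = √394.

√394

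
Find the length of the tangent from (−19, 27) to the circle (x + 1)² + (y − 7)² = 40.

6√19

Centre (−1, 7), r² = 40. |PO|² = (−18)² + (20)² = 724.
Power of the point: PT² = |PO|² − r² = 684, so PT = 6√19.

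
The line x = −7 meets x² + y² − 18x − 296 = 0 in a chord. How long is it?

The line gives x = −7. Substituting into the circle:
y² − 121 = 0
y = 11 or y = −11, giving (−7, 11) and (−7, −11).
|(−7, 11) − (−7, −11)| = √((0)² + (22)²) = 22.

22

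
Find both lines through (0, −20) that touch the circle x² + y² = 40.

3x − y = 20 and 3x + y = −20

Write the tangent as mx − y + (−20 − m·(0)) = 0 and set its distance from the centre to 2√10:
[m·(0) − (20)]² = 40(m² + 1)
m² − 9 = 0, so m = 3 or m = −3.
With m = 3: 3x − y = 20. With m = −3: 3x + y = −20.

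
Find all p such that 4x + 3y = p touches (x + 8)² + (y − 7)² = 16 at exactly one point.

Tangency holds when the distance from the centre (−8, 7) to the line equals the radius 4:
|4·(−8) + 3·7 − p| / √25 = 4
|p − (−11)| = 4·5, so p = 9 or p = −31.

p = −31 or p = 9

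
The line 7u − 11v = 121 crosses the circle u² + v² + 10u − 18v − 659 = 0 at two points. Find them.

Express v = (−121 + 7u)/11 and substitute into the circle:
170u² − 1870u − 41140 = 0  ⟹  u² − 11u − 242 = 0
u = 22 or u = −11, giving (22, 3) and (−11, −18).

(−11, −18) and (22, 3)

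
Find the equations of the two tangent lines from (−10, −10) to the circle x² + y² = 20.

2x − y = −10 and x − 2y = 10

A line y − (−10) = m(x − (−10)) is tangent when its distance from (0, 0) is 2√5:
[m·(10) − (10)]² = 20(m² + 1)
2m² − 5m + 2 = 0, so m = 2 or m = 1/2.
With m = 2: 2x − y = −10. With m = 1/2: x − 2y = 10.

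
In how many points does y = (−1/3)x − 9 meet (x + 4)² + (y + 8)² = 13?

2

Substituting the line into the circle gives 10x² + 78x + 36 = 0.
Δ = 6084 − 1440 = 4644.
Two real roots: the line is a secant.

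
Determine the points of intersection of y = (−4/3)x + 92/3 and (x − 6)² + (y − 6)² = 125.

Express y = (92 − 4x)/3 and substitute into the circle:
25x² − 700x + 4675 = 0  ⟹  x² − 28x + 187 = 0
x = 17 or x = 11, giving (17, 8) and (11, 16).

(11, 16) and (17, 8)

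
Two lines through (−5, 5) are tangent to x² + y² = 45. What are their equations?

Let a tangent through (−5, 5) have slope m. Its distance from (0, 0) must equal 3√5:
(5m − (−5))² = 45(m² + 1)
2m² − 5m + 2 = 0, so m = 1/2 or m = 2.
With m = 1/2: x − 2y = −15. With m = 2: 2x − y = −15.

x − 2y = −15 and 2x − y = −15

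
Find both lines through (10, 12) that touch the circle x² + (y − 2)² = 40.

x − 3y = −26 and 3x − y = 18

Write the tangent as mx − y + (12 − m·(10)) = 0 and set its distance from the centre to 2√10:
[m·(−10) − (−10)]² = 40(m² + 1)
3m² − 10m + 3 = 0, so m = 1/3 or m = 3.
Through (10, 12) these give x − 3y = −26 and 3x − y = 18.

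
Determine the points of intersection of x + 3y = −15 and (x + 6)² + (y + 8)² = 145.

Substitute y = (−15 − x)/3:
10x² + 90x − 900 = 0  ⟹  x² + 9x − 90 = 0
x = 6 or x = −15, giving (6, −7) and (−15, 0).

(−15, 0) and (6, −7)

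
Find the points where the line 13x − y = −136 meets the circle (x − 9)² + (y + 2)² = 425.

Substitute y = 13x + 136:
170x² + 3570x + 18700 = 0  ⟹  x² + 21x + 110 = 0
x = −10 or x = −11, giving (−10, 6) and (−11, −7).

(−11, −7) and (−10, 6)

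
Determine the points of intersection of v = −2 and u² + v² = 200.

(−14, −2) and (14, −2)

Express v = −2 and substitute into the circle:
u² − 196 = 0
u = 14 or u = −14, giving (14, −2) and (−14, −2).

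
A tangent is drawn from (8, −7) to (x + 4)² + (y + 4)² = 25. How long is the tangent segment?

8√2

With centre O = (−4, −4), |OP|² = 153 and r² = 25.
Power of the point: PT² = |PO|² − r² = 128, so PT = 8√2.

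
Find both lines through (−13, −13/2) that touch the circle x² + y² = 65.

x + 8y = −65 and 7x − 4y = −65

Let a tangent through (−13, −13/2) have slope m. Its distance from (0, 0) must equal √65:
[m·(13) − (13/2)]² = 65(m² + 1)
32m² − 52m − 7 = 0, so m = −1/8 or m = 7/4.
With m = −1/8: x + 8y = −65. With m = 7/4: 7x − 4y = −65.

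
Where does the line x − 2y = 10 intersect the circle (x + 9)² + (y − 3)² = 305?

Express y = (−10 + x)/2 and substitute into the circle:
5x² + 40x − 640 = 0  ⟹  x² + 8x − 128 = 0
x = 8 or x = −16, giving (8, −1) and (−16, −13).

(−16, −13) and (8, −1)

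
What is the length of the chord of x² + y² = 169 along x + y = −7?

Centre (0, 0), r² = 169. Perpendicular distance d from centre to line = |7| / √2 = 7/√2.
Chord = 2√(r² − d²) = 2·√(289/2) = 17√2.

17√2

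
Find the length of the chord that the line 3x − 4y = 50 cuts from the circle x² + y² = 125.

10

Centre (0, 0), r² = 125. Perpendicular distance d from centre to line = |−50| / √25 = 50/√25.
Chord = 2√(r² − d²) = 2·√(25) = 10.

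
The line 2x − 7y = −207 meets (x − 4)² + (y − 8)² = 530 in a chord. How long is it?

2√53

Centre (4, 8), r² = 530. Perpendicular distance d from centre to line = |159| / √53 = 159/√53.
Chord = 2√(r² − d²) = 2·√(53) = 2√53.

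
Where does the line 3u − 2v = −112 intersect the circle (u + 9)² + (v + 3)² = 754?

Express v = (112 + 3u)/2 and substitute into the circle:
13u² + 780u + 11232 = 0  ⟹  u² + 60u + 864 = 0
u = −24 or u = −36, giving (−24, 20) and (−36, 2).

(−36, 2) and (−24, 20)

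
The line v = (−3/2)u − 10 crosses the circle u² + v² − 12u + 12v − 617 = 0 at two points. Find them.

(−14, 11) and (14, −31)

Express v = (−20 − 3u)/2 and substitute into the circle:
13u² − 2548 = 0  ⟹  u² − 196 = 0
u = 14 or u = −14, giving (14, −31) and (−14, 11).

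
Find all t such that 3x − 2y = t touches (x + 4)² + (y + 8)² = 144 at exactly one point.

t = 4 ± 12√13

The line touches the circle iff its distance from (−4, −8) is 12:
|3·(−4) − 2·(−8) − t| / √13 = 12
|t − (4)| = 12√13.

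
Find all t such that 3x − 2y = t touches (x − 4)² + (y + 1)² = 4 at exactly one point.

The line touches the circle iff its distance from (4, −1) is 2:
|3·4 − 2·(−1) − t| / √13 = 2
|t − (14)| = 2√13.

t = 14 ± 2√13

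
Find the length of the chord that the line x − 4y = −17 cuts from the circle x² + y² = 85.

The distance from (0, 0) to the line is 17/√17, and r² = 85.
Chord = 2√(r² − d²) = 2·√(68) = 4√17.

4√17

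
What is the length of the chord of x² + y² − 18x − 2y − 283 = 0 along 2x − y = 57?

The distance from (9, 1) to the line is 40/√5, and r² = 365.
Half the chord is √(r² − d²) = √(45), so the full chord is 6√5.

6√5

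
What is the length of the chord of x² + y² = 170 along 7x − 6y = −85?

2√85

Centre (0, 0), r² = 170. Perpendicular distance d from centre to line = |85| / √85 = 85/√85.
Half the chord is √(r² − d²) = √(85), so the full chord is 2√85.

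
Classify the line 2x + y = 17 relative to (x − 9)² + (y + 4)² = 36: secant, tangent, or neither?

secant

Substituting the line into the circle gives 5x² − 102x + 486 = 0.
Discriminant = (−102)² − 4·5·(486) = 684 > 0.
Two real roots: the line is a secant.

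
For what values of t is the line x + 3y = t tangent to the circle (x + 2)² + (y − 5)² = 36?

For a tangent, require d(centre, line) = r = 6.
|1·(−2) + 3·5 − t| / √10 = 6
|t − (13)| = 6√10.

t = 13 ± 6√10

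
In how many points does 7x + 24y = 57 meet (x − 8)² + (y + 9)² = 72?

Substituting the line into the circle gives 625x² − 13038x + 69921 = 0.
Discriminant = (−13038)² − 4·625·(69921) = −4813056 < 0.
No real roots: the line does not meet the circle.

0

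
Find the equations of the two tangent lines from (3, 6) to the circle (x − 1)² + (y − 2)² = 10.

Let a tangent through (3, 6) have slope m. Its distance from (1, 2) must equal √10:
[m·(−2) − (−4)]² = 10(m² + 1)
3m² + 8m − 3 = 0, so m = 1/3 or m = −3.
Through (3, 6) these give x − 3y = −15 and 3x + y = 15.

x − 3y = −15 and 3x + y = 15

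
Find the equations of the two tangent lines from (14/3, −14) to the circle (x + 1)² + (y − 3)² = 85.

Let a tangent through (14/3, −14) have slope m. Its distance from (−1, 3) must equal √85:
(−17/3m − (17))² = 85(m² + 1)
14m² − 51m − 54 = 0, so m = −6/7 or m = 9/2.
Through (14/3, −14) these give 6x + 7y = −70 and 9x − 2y = 70.

6x + 7y = −70 and 9x − 2y = 70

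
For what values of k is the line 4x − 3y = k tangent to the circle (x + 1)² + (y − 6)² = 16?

For a tangent, require d(centre, line) = r = 4.
|4·(−1) − 3·6 − k| / √25 = 4
|k − (−22)| = 4·5, so k = −2 or k = −42.

k = −42 or k = −2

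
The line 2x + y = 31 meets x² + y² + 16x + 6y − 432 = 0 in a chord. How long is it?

2√5

From the line, y = −2x + 31. Substituting:
5x² − 120x + 715 = 0  ⟹  x² − 24x + 143 = 0
x = 13 or x = 11, giving (13, 5) and (11, 9).
|(13, 5) − (11, 9)| = √((2)² + (−4)²) = 2√5.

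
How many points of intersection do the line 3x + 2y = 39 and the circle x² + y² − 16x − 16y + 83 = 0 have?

2

Substituting the line into the circle gives 13x² − 202x + 605 = 0.
Δ = 40804 − 31460 = 9344.
Two real roots: the line is a secant.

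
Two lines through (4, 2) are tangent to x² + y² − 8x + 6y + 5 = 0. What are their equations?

x + 2y = 8 and x − 2y = 0

A line y − (2) = m(x − (4)) is tangent when its distance from (4, −3) is 2√5:
[m·(0) − (−5)]² = 20(m² + 1)
4m² − 1 = 0, so m = −1/2 or m = 1/2.
With m = −1/2: x + 2y = 8. With m = 1/2: x − 2y = 0.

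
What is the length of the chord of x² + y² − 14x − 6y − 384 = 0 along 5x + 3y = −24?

Express y = (−24 − 5x)/3 and substitute into the circle:
34x² + 204x − 2448 = 0  ⟹  x² + 6x − 72 = 0
x = 6 or x = −12, giving (6, −18) and (−12, 12).
|(6, −18) − (−12, 12)| = √((18)² + (−30)²) = 6√34.

6√34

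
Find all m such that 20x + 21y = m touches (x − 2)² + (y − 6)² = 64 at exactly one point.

m = −66 or m = 398

Tangency holds when the distance from the centre (2, 6) to the line equals the radius 8:
|20·2 + 21·6 − m| / √841 = 8
|m − (166)| = 8·29, so m = 398 or m = −66.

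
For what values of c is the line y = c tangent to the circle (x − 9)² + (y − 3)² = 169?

c = −10 or c = 16

For a tangent, require d(centre, line) = r = 13.
|0·9 + 1·3 − c| / √1 = 13
|c − (3)| = 13, so c = 16 or c = −10.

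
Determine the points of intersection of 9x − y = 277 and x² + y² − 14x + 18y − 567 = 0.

Substitute y = 9x − 277:
82x² − 4838x + 71176 = 0  ⟹  x² − 59x + 868 = 0
x = 31 or x = 28, giving (31, 2) and (28, −25).

(28, −25) and (31, 2)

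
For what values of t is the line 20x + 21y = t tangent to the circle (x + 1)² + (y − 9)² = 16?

For a tangent, require d(centre, line) = r = 4.
|20·(−1) + 21·9 − t| / √841 = 4
|t − (169)| = 4·29, so t = 285 or t = 53.

t = 53 or t = 285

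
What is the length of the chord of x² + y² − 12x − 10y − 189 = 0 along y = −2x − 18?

2√5

The distance from (6, 5) to the line is 35/√5, and r² = 250.
Chord = 2√(r² − d²) = 2·√(5) = 2√5.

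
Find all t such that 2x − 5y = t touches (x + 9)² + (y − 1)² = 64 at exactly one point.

t = −23 ± 8√29

The line touches the circle iff its distance from (−9, 1) is 8:
|2·(−9) − 5·1 − t| / √29 = 8
|t − (−23)| = 8√29.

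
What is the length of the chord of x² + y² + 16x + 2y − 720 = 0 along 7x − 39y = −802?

√1570

The distance from (−8, −1) to the line is 785/√1570, and r² = 785.
Half the chord is √(r² − d²) = √(785/2), so the full chord is √1570.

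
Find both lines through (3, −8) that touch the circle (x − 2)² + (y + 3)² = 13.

2x + 3y = −18 and 3x − 2y = 25

Let a tangent through (3, −8) have slope m. Its distance from (2, −3) must equal √13:
(−1m − (5))² = 13(m² + 1)
6m² − 5m − 6 = 0, so m = −2/3 or m = 3/2.
With m = −2/3: 2x + 3y = −18. With m = 3/2: 3x − 2y = 25.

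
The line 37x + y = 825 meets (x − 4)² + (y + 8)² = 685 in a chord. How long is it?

√1370

Express y = −37x + 825 and substitute into the circle:
1370x² − 61650x + 693220 = 0  ⟹  x² − 45x + 506 = 0
x = 23 or x = 22, giving (23, −26) and (22, 11).
Chord length = distance between (23, −26) and (22, 11) = √1370 = √1370.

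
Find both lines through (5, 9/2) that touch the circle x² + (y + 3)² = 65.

7x + 4y = 53 and x + 8y = 41

A line y − (9/2) = m(x − (5)) is tangent when its distance from (0, −3) is √65:
(−5m − (−15/2))² = 65(m² + 1)
32m² + 60m + 7 = 0, so m = −7/4 or m = −1/8.
Through (5, 9/2) these give 7x + 4y = 53 and x + 8y = 41.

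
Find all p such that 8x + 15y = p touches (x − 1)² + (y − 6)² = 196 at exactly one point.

p = −140 or p = 336

For a tangent, require d(centre, line) = r = 14.
|8·1 + 15·6 − p| / √289 = 14
|p − (98)| = 14·17, so p = 336 or p = −140.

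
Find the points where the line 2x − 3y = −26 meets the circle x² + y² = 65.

Substitute y = (26 + 2x)/3:
13x² + 104x + 91 = 0  ⟹  x² + 8x + 7 = 0
x = −1 or x = −7, giving (−1, 8) and (−7, 4).

(−7, 4) and (−1, 8)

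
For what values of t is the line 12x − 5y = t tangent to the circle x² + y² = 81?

Tangency holds when the distance from the centre (0, 0) to the line equals the radius 9:
|12·0 − 5·0 − t| / √169 = 9
|t| = 9·13, so t = 117 or t = −117.

t = −117 or t = 117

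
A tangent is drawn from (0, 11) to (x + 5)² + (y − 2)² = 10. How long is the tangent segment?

4√6

Centre (−5, 2), r² = 10. |PO|² = (5)² + (9)² = 106.
The tangent meets the radius at right angles, so tangent² = |PO|² − r² = 106 − 10 = 96.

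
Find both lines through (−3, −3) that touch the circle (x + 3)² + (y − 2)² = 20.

Let a tangent through (−3, −3) have slope m. Its distance from (−3, 2) must equal 2√5:
(0m − (5))² = 20(m² + 1)
4m² − 1 = 0, so m = −1/2 or m = 1/2.
With m = −1/2: x + 2y = −9. With m = 1/2: x − 2y = 3.

x + 2y = −9 and x − 2y = 3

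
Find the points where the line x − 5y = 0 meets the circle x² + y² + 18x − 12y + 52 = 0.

(−10, −2) and (−5, −1)

From the line, y = (x)/5. Substituting:
26x² + 390x + 1300 = 0  ⟹  x² + 15x + 50 = 0
x = −5 or x = −10, giving (−5, −1) and (−10, −2).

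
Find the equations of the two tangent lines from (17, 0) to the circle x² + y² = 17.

A line y − (0) = m(x − (17)) is tangent when its distance from (0, 0) is √17:
[m·(−17) − (0)]² = 17(m² + 1)
16m² − 1 = 0, so m = 1/4 or m = −1/4.
With m = 1/4: x − 4y = 17. With m = −1/4: x + 4y = 17.

x − 4y = 17 and x + 4y = 17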